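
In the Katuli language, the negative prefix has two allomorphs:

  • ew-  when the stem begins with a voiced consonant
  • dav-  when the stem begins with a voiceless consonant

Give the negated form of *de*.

ewde

Since the first consonant of *de* is /d/ (voiced), it takes ew-, giving *ewde*.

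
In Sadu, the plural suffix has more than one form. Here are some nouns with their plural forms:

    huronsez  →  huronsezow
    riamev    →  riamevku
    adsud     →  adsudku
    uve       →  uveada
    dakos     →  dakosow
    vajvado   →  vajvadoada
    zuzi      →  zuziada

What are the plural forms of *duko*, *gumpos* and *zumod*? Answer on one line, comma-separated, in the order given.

The suffix is conditioned by the final sound: -ow when the stem ends in a sibilant (*huronsez*, *dakos*); -ku when the stem ends in a non-sibilant consonant (*riamev*, *adsud*); -ada when the stem ends in a vowel (*uve*, *vajvado*, *zuzi*).
*duko* — final sound /o/ (a vowel) → -ada → *dukoada*.
*gumpos* — final sound /s/ (a sibilant) → -ow → *gumposow*.
The final sound of *zumod* is /d/, which is a non-sibilant consonant, so the suffix is -ku, giving *zumodku*.

dukoada, gumposow, zumodku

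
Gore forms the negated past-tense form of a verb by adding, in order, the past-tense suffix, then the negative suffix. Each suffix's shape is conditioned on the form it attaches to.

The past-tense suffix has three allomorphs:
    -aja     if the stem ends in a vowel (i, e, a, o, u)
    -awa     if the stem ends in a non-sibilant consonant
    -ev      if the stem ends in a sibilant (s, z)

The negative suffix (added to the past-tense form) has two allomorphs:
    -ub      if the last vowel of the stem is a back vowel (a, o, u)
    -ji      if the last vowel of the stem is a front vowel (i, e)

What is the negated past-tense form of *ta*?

taajaub

Since the final sound of *ta* is /a/ (a vowel), it takes -aja, giving *taaja*.
The past-tense form *taaja*: last vowel = /a/, a back vowel → -ub → *taajaub*.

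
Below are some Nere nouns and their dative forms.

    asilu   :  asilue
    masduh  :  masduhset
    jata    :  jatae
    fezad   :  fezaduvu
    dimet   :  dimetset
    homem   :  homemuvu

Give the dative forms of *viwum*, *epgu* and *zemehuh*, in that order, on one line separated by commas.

viwumuvu, epgue, zemehuhset

The suffix is conditioned by the final sound: -set when the stem ends in a voiceless consonant (*masduh*, *dimet*); -uvu when the stem ends in a voiced consonant (*fezad*, *homem*); -e when the stem ends in a vowel (*asilu*, *jata*).
*viwum*: final sound = /m/, a voiced consonant → -uvu → *viwumuvu*.
Since the final sound of *epgu* is /u/ (a vowel), it takes -e, giving *epgue*.
The final sound of *zemehuh* is /h/, which is a voiceless consonant, so the suffix is -set, giving *zemehuhset*.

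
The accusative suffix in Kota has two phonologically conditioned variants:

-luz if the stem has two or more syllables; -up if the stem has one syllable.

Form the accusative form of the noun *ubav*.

ubavluz

*ubav* has 2 syllables, so the suffix is -luz, giving *ubavluz*.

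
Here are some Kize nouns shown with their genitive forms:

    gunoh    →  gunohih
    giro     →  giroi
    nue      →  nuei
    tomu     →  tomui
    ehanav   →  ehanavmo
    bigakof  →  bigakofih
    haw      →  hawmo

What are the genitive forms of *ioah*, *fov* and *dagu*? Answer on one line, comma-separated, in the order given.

The suffix is conditioned by the final sound: -ih when the stem ends in a voiceless consonant (*gunoh*, *bigakof*); -mo when the stem ends in a voiced consonant (*ehanav*, *haw*); -i when the stem ends in a vowel (*giro*, *nue*, *tomu*).
*ioah* — final sound /h/ (a voiceless consonant) → -ih → *ioahih*.
Since the final sound of *fov* is /v/ (a voiced consonant), it takes -mo, giving *fovmo*.
*dagu* — final sound /u/ (a vowel) → -i → *dagui*.

ioahih, fovmo, dagui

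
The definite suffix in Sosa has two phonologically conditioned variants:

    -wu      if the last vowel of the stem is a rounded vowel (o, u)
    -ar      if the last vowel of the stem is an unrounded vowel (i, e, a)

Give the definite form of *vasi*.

*vasi*: last vowel = /i/, an unrounded vowel → -ar → *vasiar*.

vasiar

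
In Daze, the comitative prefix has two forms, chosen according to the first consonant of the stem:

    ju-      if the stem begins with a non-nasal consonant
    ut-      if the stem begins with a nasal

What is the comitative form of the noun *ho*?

juho

Since the first consonant of *ho* is /h/ (non-nasal), it takes ju-, giving *juho*.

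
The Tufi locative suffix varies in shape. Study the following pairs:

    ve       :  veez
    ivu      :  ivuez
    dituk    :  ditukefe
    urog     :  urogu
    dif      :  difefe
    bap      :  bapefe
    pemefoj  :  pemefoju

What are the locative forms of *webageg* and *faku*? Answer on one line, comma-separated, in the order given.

Looking at the final sound of each stem: -efe when the stem ends in a voiceless consonant (*dituk*, *dif*, *bap*); -u when the stem ends in a voiced consonant (*urog*, *pemefoj*); -ez when the stem ends in a vowel (*ve*, *ivu*).
The final sound of *webageg* is /g/, which is a voiced consonant, so the suffix is -u, giving *webagegu*.
The final sound of *faku* is /u/, which is a vowel, so the suffix is -ez, giving *fakuez*.

webagegu, fakuez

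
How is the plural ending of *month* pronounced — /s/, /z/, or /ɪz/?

/s/

The stem *month* ends in a voiceless non-sibilant consonant.
The plural suffix surfaces as /ɪz/ after sibilants, /s/ after other voiceless consonants, and /z/ after other voiced sounds.
So the plural -s on *month* is pronounced /s/.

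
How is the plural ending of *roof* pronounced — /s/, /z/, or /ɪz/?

The stem *roof* ends in a voiceless non-sibilant consonant.
The plural suffix surfaces as /ɪz/ after sibilants, /s/ after other voiceless consonants, and /z/ after other voiced sounds.
So the plural -s on *roof* is pronounced /s/.

/s/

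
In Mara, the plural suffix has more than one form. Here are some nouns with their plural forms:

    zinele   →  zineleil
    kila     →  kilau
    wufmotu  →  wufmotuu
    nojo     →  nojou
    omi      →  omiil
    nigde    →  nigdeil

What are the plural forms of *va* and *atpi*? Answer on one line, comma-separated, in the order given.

The pattern is front/back vowel harmony: -il when the last vowel of the stem is a front vowel (*zinele*, *omi*, *nigde*); -u when the last vowel of the stem is a back vowel (*kila*, *wufmotu*, *nojo*).
The last vowel of *va* is /a/, which is a back vowel, so the suffix is -u, giving *vau*.
*atpi* — last vowel /i/ (a front vowel) → -il → *atpiil*.

vau, atpiil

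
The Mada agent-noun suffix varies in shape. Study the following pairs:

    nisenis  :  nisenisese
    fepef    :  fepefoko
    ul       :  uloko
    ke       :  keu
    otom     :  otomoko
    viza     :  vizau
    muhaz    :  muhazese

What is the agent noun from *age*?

The pattern is sibilance of the final sound: -ese when the stem ends in a sibilant (*nisenis*, *muhaz*); -oko when the stem ends in a non-sibilant consonant (*fepef*, *ul*, *otom*); -u when the stem ends in a vowel (*ke*, *viza*).
*age* — final sound /e/ (a vowel) → -u → *ageu*.

ageu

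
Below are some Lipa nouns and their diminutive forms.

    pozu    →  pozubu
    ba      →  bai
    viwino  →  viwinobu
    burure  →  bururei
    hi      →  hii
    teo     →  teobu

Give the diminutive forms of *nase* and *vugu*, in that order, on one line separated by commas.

nasei, vugubu

The alternation tracks the last vowel of the stem — -bu when the last vowel of the stem is a rounded vowel (*pozu*, *viwino*, *teo*); -i when the last vowel of the stem is an unrounded vowel (*ba*, *burure*, *hi*).
*nase*: last vowel = /e/, an unrounded vowel → -i → *nasei*.
*vugu*: last vowel = /u/, a rounded vowel → -bu → *vugubu*.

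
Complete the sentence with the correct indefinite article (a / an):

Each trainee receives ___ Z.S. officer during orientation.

The indefinite article is chosen by the initial *sound* of the following word, not its spelling.
The initialism *Z.S.* is read letter by letter; the first letter, Z, is pronounced /ziː/, which begins with a consonant sound.
So the article is *a*: Each trainee receives a Z.S. officer during orientation.

a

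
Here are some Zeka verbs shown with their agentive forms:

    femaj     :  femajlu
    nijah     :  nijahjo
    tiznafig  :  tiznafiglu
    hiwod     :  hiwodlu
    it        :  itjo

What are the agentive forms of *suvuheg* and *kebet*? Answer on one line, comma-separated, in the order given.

The alternation tracks the final consonant of the stem — -jo when the stem ends in a voiceless consonant (*nijah*, *it*); -lu when the stem ends in a voiced consonant (*femaj*, *tiznafig*, *hiwod*).
The final consonant of *suvuheg* is /g/, which is voiced, so the suffix is -lu, giving *suvuheglu*.
*kebet*: final consonant = /t/, voiceless → -jo → *kebetjo*.

suvuheglu, kebetjo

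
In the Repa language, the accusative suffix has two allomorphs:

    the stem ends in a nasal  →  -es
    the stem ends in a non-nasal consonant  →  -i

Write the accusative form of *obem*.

*obem* — final consonant /m/ (a nasal) → -es → *obemes*.

obemes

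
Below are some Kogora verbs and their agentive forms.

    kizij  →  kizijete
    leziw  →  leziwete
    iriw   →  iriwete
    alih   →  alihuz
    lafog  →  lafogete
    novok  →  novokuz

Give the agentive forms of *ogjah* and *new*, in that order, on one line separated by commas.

Looking at the final consonant of each stem: -uz when the stem ends in a voiceless consonant (*alih*, *novok*); -ete when the stem ends in a voiced consonant (*kizij*, *leziw*, *iriw*, *lafog*).
*ogjah*: final consonant = /h/, voiceless → -uz → *ogjahuz*.
Since the final consonant of *new* is /w/ (voiced), it takes -ete, giving *newete*.

ogjahuz, newete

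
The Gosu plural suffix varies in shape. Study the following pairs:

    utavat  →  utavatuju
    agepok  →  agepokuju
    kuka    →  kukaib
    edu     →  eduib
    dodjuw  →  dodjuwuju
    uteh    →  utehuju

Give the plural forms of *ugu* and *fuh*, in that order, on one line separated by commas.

The suffix is conditioned by the final sound: -uju when the stem ends in a consonant (*utavat*, *agepok*, *dodjuw*, *uteh*); -ib when the stem ends in a vowel (*kuka*, *edu*).
*ugu*: final sound = /u/, a vowel → -ib → *uguib*.
*fuh* — final sound /h/ (a consonant) → -uju → *fuhuju*.

uguib, fuhuju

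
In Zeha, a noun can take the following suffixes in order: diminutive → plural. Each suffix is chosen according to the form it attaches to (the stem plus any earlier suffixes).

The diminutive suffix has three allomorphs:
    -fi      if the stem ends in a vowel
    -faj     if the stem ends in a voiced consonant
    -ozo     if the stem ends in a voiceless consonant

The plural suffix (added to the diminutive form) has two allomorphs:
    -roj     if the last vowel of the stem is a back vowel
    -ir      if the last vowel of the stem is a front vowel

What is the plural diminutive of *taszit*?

*taszit*: final sound = /t/, a voiceless consonant → -ozo → *taszitozo*.
The diminutive form *taszitozo*: last vowel = /o/, a back vowel → -roj → *taszitozoroj*.

taszitozoroj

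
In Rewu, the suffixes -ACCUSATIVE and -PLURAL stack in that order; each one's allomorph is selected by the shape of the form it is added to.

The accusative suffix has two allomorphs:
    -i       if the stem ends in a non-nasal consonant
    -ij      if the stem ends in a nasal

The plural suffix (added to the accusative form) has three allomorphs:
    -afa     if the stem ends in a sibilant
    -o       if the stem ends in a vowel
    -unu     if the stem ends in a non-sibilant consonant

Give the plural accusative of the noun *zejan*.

zejanijunu

Since the final consonant of *zejan* is /n/ (a nasal), it takes -ij, giving *zejanij*.
The accusative form *zejanij*: final sound = /j/, a non-sibilant consonant → -unu → *zejanijunu*.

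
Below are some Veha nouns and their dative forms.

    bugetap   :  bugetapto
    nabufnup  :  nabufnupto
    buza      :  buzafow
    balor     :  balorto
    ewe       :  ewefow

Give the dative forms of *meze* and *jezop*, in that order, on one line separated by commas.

mezefow, jezopto

The pattern is consonant vs. vowel: -to when the stem ends in a consonant (*bugetap*, *nabufnup*, *balor*); -fow when the stem ends in a vowel (*buza*, *ewe*).
*meze* — final sound /e/ (a vowel) → -fow → *mezefow*.
Since the final sound of *jezop* is /p/ (a consonant), it takes -to, giving *jezopto*.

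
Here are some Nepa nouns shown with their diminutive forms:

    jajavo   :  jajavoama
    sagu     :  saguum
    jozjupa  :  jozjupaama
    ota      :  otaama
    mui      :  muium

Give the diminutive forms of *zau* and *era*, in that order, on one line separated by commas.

zauum, eraama

Looking at the last vowel of each stem: -um when the last vowel of the stem is a high vowel (*sagu*, *mui*); -ama when the last vowel of the stem is a non-high vowel (*jajavo*, *jozjupa*, *ota*).
Since the last vowel of *zau* is /u/ (a high vowel), it takes -um, giving *zauum*.
The last vowel of *era* is /a/, which is a non-high vowel, so the suffix is -ama, giving *eraama*.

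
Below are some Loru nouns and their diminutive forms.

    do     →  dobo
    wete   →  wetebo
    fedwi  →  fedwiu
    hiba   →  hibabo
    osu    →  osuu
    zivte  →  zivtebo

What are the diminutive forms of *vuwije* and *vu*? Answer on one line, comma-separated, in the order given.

vuwijebo, vuu

The pattern is height harmony: -u when the last vowel of the stem is a high vowel (*fedwi*, *osu*); -bo when the last vowel of the stem is a non-high vowel (*do*, *wete*, *hiba*, *zivte*).
*vuwije*: last vowel = /e/, a non-high vowel → -bo → *vuwijebo*.
Since the last vowel of *vu* is /u/ (a high vowel), it takes -u, giving *vuu*.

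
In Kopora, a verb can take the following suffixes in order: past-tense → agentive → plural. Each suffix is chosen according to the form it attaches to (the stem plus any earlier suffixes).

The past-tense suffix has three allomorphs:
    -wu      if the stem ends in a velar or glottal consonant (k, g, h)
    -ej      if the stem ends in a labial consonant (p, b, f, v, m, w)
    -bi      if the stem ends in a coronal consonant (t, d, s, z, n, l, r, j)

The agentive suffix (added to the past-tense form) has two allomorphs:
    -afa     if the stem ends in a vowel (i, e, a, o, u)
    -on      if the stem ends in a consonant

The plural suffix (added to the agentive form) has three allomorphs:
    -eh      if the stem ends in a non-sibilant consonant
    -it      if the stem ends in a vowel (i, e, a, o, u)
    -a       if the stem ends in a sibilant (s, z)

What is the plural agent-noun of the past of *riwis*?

riwisbiafait

The final consonant of *riwis* is /s/, which is coronal, so the past-tense suffix is -bi, giving *riwisbi*.
The past-tense form *riwisbi*: final sound = /i/, a vowel → -afa → *riwisbiafa*.
The agentive form *riwisbiafa* — final sound /a/ (a vowel) → -it → *riwisbiafait*.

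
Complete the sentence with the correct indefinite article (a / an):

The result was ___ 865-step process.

The indefinite article is chosen by the initial *sound* of the following word, not its spelling.
The number *865* is spoken "eight hundred …", beginning with /eɪt/ — a vowel sound.
So the article is *an*: The result was an 865-step process.

an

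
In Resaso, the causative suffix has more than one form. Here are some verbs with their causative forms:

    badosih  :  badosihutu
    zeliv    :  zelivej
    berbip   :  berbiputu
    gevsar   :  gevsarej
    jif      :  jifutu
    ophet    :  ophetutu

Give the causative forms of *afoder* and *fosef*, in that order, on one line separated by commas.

The alternation tracks the final consonant of the stem — -utu when the stem ends in a voiceless consonant (*badosih*, *berbip*, *jif*, *ophet*); -ej when the stem ends in a voiced consonant (*zeliv*, *gevsar*).
Since the final consonant of *afoder* is /r/ (voiced), it takes -ej, giving *afoderej*.
Since the final consonant of *fosef* is /f/ (voiceless), it takes -utu, giving *fosefutu*.

afoderej, fosefutu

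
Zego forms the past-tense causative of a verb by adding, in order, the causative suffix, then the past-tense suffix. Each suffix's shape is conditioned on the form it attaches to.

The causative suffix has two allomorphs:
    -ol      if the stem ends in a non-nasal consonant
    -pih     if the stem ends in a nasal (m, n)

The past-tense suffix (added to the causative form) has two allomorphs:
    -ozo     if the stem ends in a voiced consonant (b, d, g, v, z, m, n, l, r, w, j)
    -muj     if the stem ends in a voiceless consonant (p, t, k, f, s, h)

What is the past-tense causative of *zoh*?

*zoh* — final consonant /h/ (non-nasal) → -ol → *zohol*.
Since the final consonant of the causative form *zohol* is /l/ (voiced), it takes -ozo, giving *zoholozo*.

zoholozo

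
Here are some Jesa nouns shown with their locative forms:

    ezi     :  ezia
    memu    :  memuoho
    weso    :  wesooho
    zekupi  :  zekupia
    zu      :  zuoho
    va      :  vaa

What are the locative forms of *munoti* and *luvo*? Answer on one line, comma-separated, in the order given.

Looking at the last vowel of each stem: -oho when the last vowel of the stem is a rounded vowel (*memu*, *weso*, *zu*); -a when the last vowel of the stem is an unrounded vowel (*ezi*, *zekupi*, *va*).
*munoti* — last vowel /i/ (an unrounded vowel) → -a → *munotia*.
*luvo* — last vowel /o/ (a rounded vowel) → -oho → *luvooho*.

munotia, luvooho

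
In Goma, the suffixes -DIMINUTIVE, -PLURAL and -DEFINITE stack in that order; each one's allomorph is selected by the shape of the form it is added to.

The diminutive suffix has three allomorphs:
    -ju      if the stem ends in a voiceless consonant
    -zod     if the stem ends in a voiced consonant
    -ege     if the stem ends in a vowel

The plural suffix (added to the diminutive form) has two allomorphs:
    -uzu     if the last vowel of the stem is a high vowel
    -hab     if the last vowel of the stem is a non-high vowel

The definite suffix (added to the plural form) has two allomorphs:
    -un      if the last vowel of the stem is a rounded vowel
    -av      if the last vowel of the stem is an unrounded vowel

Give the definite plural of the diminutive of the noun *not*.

Since the final sound of *not* is /t/ (a voiceless consonant), it takes -ju, giving *notju*.
Since the last vowel of the diminutive form *notju* is /u/ (a high vowel), it takes -uzu, giving *notjuuzu*.
Since the last vowel of the plural form *notjuuzu* is /u/ (a rounded vowel), it takes -un, giving *notjuuzuun*.

notjuuzuun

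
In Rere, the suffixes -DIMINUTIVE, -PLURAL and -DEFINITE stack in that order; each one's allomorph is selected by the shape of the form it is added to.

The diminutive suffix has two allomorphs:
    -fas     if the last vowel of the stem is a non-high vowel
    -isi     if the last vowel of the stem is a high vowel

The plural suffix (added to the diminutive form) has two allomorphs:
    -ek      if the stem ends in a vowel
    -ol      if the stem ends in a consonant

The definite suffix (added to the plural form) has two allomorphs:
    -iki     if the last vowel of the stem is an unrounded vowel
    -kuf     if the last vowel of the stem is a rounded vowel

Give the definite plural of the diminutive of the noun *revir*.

*revir* — last vowel /i/ (a high vowel) → -isi → *revirisi*.
The diminutive form *revirisi* — final sound /i/ (a vowel) → -ek → *revirisiek*.
The last vowel of the plural form *revirisiek* is /e/, which is an unrounded vowel, so the definite suffix is -iki, giving *revirisiekiki*.

revirisiekiki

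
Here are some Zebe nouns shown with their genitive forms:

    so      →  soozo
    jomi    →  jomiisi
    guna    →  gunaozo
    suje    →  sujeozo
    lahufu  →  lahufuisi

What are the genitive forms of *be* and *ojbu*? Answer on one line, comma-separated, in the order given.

The pattern is height harmony: -isi when the last vowel of the stem is a high vowel (*jomi*, *lahufu*); -ozo when the last vowel of the stem is a non-high vowel (*so*, *guna*, *suje*).
Since the last vowel of *be* is /e/ (a non-high vowel), it takes -ozo, giving *beozo*.
Since the last vowel of *ojbu* is /u/ (a high vowel), it takes -isi, giving *ojbuisi*.

beozo, ojbuisi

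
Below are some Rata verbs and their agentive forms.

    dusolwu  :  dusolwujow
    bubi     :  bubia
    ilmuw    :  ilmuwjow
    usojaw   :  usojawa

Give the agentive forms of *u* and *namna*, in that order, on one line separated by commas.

ujow, namnaa

The pattern is rounding harmony: -jow when the last vowel of the stem is a rounded vowel (*dusolwu*, *ilmuw*); -a when the last vowel of the stem is an unrounded vowel (*bubi*, *usojaw*).
Since the last vowel of *u* is /u/ (a rounded vowel), it takes -jow, giving *ujow*.
*namna* — last vowel /a/ (an unrounded vowel) → -a → *namnaa*.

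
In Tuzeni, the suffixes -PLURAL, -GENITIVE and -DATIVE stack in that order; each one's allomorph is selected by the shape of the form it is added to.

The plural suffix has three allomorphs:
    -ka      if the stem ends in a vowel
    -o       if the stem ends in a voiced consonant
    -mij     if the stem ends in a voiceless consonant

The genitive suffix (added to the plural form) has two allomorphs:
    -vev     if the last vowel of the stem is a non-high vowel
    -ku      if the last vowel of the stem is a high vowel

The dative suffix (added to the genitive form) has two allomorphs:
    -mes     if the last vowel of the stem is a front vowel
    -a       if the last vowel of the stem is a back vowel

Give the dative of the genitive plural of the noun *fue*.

fuekavevmes

*fue* — final sound /e/ (a vowel) → -ka → *fueka*.
The plural form *fueka* — last vowel /a/ (a non-high vowel) → -vev → *fuekavev*.
The last vowel of the genitive form *fuekavev* is /e/, which is a front vowel, so the dative suffix is -mes, giving *fuekavevmes*.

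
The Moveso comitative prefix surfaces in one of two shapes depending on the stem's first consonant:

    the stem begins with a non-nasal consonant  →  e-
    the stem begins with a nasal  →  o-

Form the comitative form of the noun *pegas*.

epegas

*pegas*: first consonant = /p/, non-nasal → e- → *epegas*.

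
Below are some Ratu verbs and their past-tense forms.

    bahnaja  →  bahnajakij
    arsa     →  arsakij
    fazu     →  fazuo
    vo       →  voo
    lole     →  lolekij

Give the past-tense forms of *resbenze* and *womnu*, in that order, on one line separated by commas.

resbenzekij, womnuo

The suffix is conditioned by the last vowel: -o when the last vowel of the stem is a rounded vowel (*fazu*, *vo*); -kij when the last vowel of the stem is an unrounded vowel (*bahnaja*, *arsa*, *lole*).
Since the last vowel of *resbenze* is /e/ (an unrounded vowel), it takes -kij, giving *resbenzekij*.
Since the last vowel of *womnu* is /u/ (a rounded vowel), it takes -o, giving *womnuo*.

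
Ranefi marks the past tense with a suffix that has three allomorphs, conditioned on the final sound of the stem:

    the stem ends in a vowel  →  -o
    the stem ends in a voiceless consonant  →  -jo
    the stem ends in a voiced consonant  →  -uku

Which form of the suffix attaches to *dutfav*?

The final sound of *dutfav* is /v/, which is a voiced consonant, so the suffix is -uku.

-uku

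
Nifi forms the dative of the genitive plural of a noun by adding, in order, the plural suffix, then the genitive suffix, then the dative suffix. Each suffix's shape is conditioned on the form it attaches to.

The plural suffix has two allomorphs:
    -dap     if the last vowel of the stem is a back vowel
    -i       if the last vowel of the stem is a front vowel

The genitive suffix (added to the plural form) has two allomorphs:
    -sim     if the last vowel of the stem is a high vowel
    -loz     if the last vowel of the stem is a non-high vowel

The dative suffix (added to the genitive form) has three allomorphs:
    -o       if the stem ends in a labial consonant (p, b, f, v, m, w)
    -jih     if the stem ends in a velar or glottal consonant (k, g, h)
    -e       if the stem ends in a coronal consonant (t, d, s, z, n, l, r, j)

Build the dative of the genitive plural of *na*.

*na*: last vowel = /a/, a back vowel → -dap → *nadap*.
The plural form *nadap* — last vowel /a/ (a non-high vowel) → -loz → *nadaploz*.
The final consonant of the genitive form *nadaploz* is /z/, which is coronal, so the dative suffix is -e, giving *nadaploze*.

nadaploze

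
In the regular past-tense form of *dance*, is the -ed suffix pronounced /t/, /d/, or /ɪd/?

/t/

The stem *dance* ends in a voiceless consonant other than /t/.
The -ed suffix is realized as /ɪd/ after /t, d/; as /t/ after other voiceless consonants; and as /d/ after other voiced sounds.
So -ed on *dance* is pronounced /t/.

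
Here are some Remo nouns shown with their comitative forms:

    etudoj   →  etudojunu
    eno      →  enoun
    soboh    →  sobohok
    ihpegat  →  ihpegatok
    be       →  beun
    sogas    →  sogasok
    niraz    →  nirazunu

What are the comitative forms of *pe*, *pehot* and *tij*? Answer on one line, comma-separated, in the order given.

The pattern is voicing of the final sound: -ok when the stem ends in a voiceless consonant (*soboh*, *ihpegat*, *sogas*); -unu when the stem ends in a voiced consonant (*etudoj*, *niraz*); -un when the stem ends in a vowel (*eno*, *be*).
*pe* — final sound /e/ (a vowel) → -un → *peun*.
The final sound of *pehot* is /t/, which is a voiceless consonant, so the suffix is -ok, giving *pehotok*.
*tij*: final sound = /j/, a voiced consonant → -unu → *tijunu*.

peun, pehotok, tijunu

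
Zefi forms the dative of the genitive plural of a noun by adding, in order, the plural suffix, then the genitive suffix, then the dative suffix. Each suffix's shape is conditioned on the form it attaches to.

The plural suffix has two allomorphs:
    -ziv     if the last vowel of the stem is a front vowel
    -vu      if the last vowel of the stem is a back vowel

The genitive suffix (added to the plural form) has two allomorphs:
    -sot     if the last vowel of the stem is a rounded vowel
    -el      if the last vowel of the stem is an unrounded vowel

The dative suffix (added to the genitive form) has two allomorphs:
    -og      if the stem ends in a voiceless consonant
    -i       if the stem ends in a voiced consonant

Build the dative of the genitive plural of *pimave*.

pimaveziveli

Since the last vowel of *pimave* is /e/ (a front vowel), it takes -ziv, giving *pimaveziv*.
The plural form *pimaveziv*: last vowel = /i/, an unrounded vowel → -el → *pimavezivel*.
Since the final consonant of the genitive form *pimavezivel* is /l/ (voiced), it takes -i, giving *pimaveziveli*.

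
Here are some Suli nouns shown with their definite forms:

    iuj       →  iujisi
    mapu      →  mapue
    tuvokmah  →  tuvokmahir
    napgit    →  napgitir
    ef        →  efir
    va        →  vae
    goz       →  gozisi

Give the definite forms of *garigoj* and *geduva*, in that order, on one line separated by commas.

garigojisi, geduvae

The suffix is conditioned by the final sound: -ir when the stem ends in a voiceless consonant (*tuvokmah*, *napgit*, *ef*); -isi when the stem ends in a voiced consonant (*iuj*, *goz*); -e when the stem ends in a vowel (*mapu*, *va*).
The final sound of *garigoj* is /j/, which is a voiced consonant, so the suffix is -isi, giving *garigojisi*.
*geduva* — final sound /a/ (a vowel) → -e → *geduvae*.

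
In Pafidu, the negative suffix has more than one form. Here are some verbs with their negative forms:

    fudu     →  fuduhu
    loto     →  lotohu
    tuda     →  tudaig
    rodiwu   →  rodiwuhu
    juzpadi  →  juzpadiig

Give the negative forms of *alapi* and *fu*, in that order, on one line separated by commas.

alapiig, fuhu

The alternation tracks the last vowel of the stem — -hu when the last vowel of the stem is a rounded vowel (*fudu*, *loto*, *rodiwu*); -ig when the last vowel of the stem is an unrounded vowel (*tuda*, *juzpadi*).
The last vowel of *alapi* is /i/, which is an unrounded vowel, so the suffix is -ig, giving *alapiig*.
*fu* — last vowel /u/ (a rounded vowel) → -hu → *fuhu*.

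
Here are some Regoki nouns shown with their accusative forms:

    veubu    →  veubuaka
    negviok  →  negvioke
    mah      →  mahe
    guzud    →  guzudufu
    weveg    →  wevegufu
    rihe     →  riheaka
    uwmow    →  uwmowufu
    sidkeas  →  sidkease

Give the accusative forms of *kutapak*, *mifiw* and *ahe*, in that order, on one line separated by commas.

Looking at the final sound of each stem: -e when the stem ends in a voiceless consonant (*negviok*, *mah*, *sidkeas*); -ufu when the stem ends in a voiced consonant (*guzud*, *weveg*, *uwmow*); -aka when the stem ends in a vowel (*veubu*, *rihe*).
Since the final sound of *kutapak* is /k/ (a voiceless consonant), it takes -e, giving *kutapake*.
*mifiw* — final sound /w/ (a voiced consonant) → -ufu → *mifiwufu*.
*ahe* — final sound /e/ (a vowel) → -aka → *aheaka*.

kutapake, mifiwufu, aheaka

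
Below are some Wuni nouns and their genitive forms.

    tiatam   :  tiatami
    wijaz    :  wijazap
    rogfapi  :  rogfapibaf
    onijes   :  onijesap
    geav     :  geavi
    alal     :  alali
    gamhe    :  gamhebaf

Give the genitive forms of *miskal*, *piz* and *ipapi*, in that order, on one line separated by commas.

miskali, pizap, ipapibaf

Looking at the final sound of each stem: -ap when the stem ends in a sibilant (*wijaz*, *onijes*); -i when the stem ends in a non-sibilant consonant (*tiatam*, *geav*, *alal*); -baf when the stem ends in a vowel (*rogfapi*, *gamhe*).
The final sound of *miskal* is /l/, which is a non-sibilant consonant, so the suffix is -i, giving *miskali*.
The final sound of *piz* is /z/, which is a sibilant, so the suffix is -ap, giving *pizap*.
*ipapi* — final sound /i/ (a vowel) → -baf → *ipapibaf*.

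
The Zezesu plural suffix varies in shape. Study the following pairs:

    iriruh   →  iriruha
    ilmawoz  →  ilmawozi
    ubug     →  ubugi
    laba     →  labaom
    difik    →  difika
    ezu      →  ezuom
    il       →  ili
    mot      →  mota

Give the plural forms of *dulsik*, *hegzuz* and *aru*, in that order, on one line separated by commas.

dulsika, hegzuzi, aruom

The pattern is voicing of the final sound: -a when the stem ends in a voiceless consonant (*iriruh*, *difik*, *mot*); -i when the stem ends in a voiced consonant (*ilmawoz*, *ubug*, *il*); -om when the stem ends in a vowel (*laba*, *ezu*).
*dulsik* — final sound /k/ (a voiceless consonant) → -a → *dulsika*.
*hegzuz*: final sound = /z/, a voiced consonant → -i → *hegzuzi*.
*aru*: final sound = /u/, a vowel → -om → *aruom*.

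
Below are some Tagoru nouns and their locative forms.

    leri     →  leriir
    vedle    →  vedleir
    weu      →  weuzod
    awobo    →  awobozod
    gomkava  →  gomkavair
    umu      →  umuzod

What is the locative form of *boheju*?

bohejuzod

Looking at the last vowel of each stem: -zod when the last vowel of the stem is a rounded vowel (*weu*, *awobo*, *umu*); -ir when the last vowel of the stem is an unrounded vowel (*leri*, *vedle*, *gomkava*).
The last vowel of *boheju* is /u/, which is a rounded vowel, so the suffix is -zod, giving *bohejuzod*.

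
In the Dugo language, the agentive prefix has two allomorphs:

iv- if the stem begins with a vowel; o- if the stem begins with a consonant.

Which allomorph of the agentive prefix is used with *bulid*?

Since the first sound of *bulid* is /b/ (a consonant), it takes o-.

o-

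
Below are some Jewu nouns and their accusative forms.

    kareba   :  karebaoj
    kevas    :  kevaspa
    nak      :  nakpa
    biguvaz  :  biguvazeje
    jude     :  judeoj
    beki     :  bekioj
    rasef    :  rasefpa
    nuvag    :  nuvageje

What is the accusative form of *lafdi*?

The pattern is voicing of the final sound: -pa when the stem ends in a voiceless consonant (*kevas*, *nak*, *rasef*); -eje when the stem ends in a voiced consonant (*biguvaz*, *nuvag*); -oj when the stem ends in a vowel (*kareba*, *jude*, *beki*).
*lafdi*: final sound = /i/, a vowel → -oj → *lafdioj*.

lafdioj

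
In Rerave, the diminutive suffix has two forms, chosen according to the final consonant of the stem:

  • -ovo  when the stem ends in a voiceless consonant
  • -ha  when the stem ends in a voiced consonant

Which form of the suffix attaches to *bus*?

-ovo

*bus* — final consonant /s/ (voiceless) → -ovo.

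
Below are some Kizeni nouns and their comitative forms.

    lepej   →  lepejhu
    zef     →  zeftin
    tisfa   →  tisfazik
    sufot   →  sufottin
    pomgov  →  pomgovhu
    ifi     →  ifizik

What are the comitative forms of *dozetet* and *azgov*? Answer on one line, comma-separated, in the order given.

dozetettin, azgovhu

The alternation tracks the final sound of the stem — -tin when the stem ends in a voiceless consonant (*zef*, *sufot*); -hu when the stem ends in a voiced consonant (*lepej*, *pomgov*); -zik when the stem ends in a vowel (*tisfa*, *ifi*).
Since the final sound of *dozetet* is /t/ (a voiceless consonant), it takes -tin, giving *dozetettin*.
*azgov* — final sound /v/ (a voiced consonant) → -hu → *azgovhu*.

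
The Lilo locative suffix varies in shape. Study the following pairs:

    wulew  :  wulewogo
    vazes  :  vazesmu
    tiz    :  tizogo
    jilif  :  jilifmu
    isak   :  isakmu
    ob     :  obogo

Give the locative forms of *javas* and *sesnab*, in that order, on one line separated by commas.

javasmu, sesnabogo

The pattern is voicing of the final consonant: -mu when the stem ends in a voiceless consonant (*vazes*, *jilif*, *isak*); -ogo when the stem ends in a voiced consonant (*wulew*, *tiz*, *ob*).
Since the final consonant of *javas* is /s/ (voiceless), it takes -mu, giving *javasmu*.
*sesnab* — final consonant /b/ (voiced) → -ogo → *sesnabogo*.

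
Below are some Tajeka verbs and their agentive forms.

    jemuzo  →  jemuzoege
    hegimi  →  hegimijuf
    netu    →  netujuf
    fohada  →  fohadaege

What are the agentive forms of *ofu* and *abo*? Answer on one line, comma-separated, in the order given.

ofujuf, aboege

The suffix is conditioned by the last vowel: -juf when the last vowel of the stem is a high vowel (*hegimi*, *netu*); -ege when the last vowel of the stem is a non-high vowel (*jemuzo*, *fohada*).
The last vowel of *ofu* is /u/, which is a high vowel, so the suffix is -juf, giving *ofujuf*.
Since the last vowel of *abo* is /o/ (a non-high vowel), it takes -ege, giving *aboege*.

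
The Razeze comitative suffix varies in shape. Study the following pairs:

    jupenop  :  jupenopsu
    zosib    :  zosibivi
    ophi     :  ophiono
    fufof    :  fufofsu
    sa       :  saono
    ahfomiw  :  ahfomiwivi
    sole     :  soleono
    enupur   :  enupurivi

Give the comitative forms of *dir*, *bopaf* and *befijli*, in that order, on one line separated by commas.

Looking at the final sound of each stem: -su when the stem ends in a voiceless consonant (*jupenop*, *fufof*); -ivi when the stem ends in a voiced consonant (*zosib*, *ahfomiw*, *enupur*); -ono when the stem ends in a vowel (*ophi*, *sa*, *sole*).
*dir*: final sound = /r/, a voiced consonant → -ivi → *dirivi*.
*bopaf*: final sound = /f/, a voiceless consonant → -su → *bopafsu*.
Since the final sound of *befijli* is /i/ (a vowel), it takes -ono, giving *befijliono*.

dirivi, bopafsu, befijliono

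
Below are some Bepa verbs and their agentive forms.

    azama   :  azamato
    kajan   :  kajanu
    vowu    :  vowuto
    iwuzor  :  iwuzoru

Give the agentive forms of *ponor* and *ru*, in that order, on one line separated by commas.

ponoru, ruto

The alternation tracks the final sound of the stem — -u when the stem ends in a consonant (*kajan*, *iwuzor*); -to when the stem ends in a vowel (*azama*, *vowu*).
*ponor* — final sound /r/ (a consonant) → -u → *ponoru*.
Since the final sound of *ru* is /u/ (a vowel), it takes -to, giving *ruto*.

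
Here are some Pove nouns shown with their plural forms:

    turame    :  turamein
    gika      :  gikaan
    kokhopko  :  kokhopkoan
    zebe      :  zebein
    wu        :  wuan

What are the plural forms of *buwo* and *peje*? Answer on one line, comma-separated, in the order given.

The suffix is conditioned by the last vowel: -in when the last vowel of the stem is a front vowel (*turame*, *zebe*); -an when the last vowel of the stem is a back vowel (*gika*, *kokhopko*, *wu*).
*buwo*: last vowel = /o/, a back vowel → -an → *buwoan*.
*peje*: last vowel = /e/, a front vowel → -in → *pejein*.

buwoan, pejein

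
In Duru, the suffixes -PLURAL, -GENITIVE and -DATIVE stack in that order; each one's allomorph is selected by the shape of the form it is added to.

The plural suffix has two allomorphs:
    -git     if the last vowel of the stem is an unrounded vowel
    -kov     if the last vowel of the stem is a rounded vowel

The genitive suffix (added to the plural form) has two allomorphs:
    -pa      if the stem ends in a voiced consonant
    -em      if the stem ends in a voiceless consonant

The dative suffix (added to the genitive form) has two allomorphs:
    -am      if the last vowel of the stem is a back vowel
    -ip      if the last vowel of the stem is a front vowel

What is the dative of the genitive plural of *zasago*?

*zasago*: last vowel = /o/, a rounded vowel → -kov → *zasagokov*.
Since the final consonant of the plural form *zasagokov* is /v/ (voiced), it takes -pa, giving *zasagokovpa*.
The genitive form *zasagokovpa*: last vowel = /a/, a back vowel → -am → *zasagokovpaam*.

zasagokovpaam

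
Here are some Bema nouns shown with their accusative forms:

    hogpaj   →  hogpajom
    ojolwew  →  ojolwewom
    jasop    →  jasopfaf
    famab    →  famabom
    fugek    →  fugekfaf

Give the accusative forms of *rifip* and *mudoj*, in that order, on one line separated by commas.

rifipfaf, mudojom

The suffix is conditioned by the final consonant: -faf when the stem ends in a voiceless consonant (*jasop*, *fugek*); -om when the stem ends in a voiced consonant (*hogpaj*, *ojolwew*, *famab*).
*rifip* — final consonant /p/ (voiceless) → -faf → *rifipfaf*.
Since the final consonant of *mudoj* is /j/ (voiced), it takes -om, giving *mudojom*.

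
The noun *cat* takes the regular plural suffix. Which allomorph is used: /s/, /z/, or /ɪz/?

The stem *cat* ends in a voiceless non-sibilant consonant.
The plural suffix surfaces as /ɪz/ after sibilants, /s/ after other voiceless consonants, and /z/ after other voiced sounds.
So the plural -s on *cat* is pronounced /s/.

/s/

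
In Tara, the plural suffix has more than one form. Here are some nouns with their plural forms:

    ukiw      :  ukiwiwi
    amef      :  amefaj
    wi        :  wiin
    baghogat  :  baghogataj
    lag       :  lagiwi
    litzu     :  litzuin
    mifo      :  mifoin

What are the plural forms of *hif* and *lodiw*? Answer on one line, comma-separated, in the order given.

hifaj, lodiwiwi

The alternation tracks the final sound of the stem — -aj when the stem ends in a voiceless consonant (*amef*, *baghogat*); -iwi when the stem ends in a voiced consonant (*ukiw*, *lag*); -in when the stem ends in a vowel (*wi*, *litzu*, *mifo*).
*hif*: final sound = /f/, a voiceless consonant → -aj → *hifaj*.
The final sound of *lodiw* is /w/, which is a voiced consonant, so the suffix is -iwi, giving *lodiwiwi*.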